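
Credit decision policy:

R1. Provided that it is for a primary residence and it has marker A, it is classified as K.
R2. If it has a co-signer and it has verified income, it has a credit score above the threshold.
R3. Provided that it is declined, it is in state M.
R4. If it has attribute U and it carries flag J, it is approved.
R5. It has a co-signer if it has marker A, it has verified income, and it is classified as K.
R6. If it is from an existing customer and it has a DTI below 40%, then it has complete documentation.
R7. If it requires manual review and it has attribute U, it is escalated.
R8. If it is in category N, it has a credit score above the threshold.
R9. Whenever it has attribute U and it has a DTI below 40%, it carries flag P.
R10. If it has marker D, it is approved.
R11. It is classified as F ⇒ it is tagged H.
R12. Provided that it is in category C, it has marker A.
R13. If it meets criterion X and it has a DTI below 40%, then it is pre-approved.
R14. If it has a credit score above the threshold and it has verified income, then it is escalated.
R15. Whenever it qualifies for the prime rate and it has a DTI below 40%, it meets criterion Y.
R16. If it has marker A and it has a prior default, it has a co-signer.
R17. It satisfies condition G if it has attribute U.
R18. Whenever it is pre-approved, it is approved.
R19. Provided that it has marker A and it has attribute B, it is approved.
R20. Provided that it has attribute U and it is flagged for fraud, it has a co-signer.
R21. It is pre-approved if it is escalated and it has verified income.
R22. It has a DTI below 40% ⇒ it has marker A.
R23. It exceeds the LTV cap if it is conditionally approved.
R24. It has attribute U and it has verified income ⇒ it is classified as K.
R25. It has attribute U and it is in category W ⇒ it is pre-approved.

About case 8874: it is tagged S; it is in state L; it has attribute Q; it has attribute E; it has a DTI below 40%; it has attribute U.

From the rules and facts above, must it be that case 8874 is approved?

No

Forward chaining from the given facts derives: carries flag P, satisfies condition G, has marker A.
Rules concluding "it is approved": R4 needs "it carries flag J"; R10 needs "it has marker D"; R18 needs "it is pre-approved"; R19 needs "it has attribute B" — none of these are established.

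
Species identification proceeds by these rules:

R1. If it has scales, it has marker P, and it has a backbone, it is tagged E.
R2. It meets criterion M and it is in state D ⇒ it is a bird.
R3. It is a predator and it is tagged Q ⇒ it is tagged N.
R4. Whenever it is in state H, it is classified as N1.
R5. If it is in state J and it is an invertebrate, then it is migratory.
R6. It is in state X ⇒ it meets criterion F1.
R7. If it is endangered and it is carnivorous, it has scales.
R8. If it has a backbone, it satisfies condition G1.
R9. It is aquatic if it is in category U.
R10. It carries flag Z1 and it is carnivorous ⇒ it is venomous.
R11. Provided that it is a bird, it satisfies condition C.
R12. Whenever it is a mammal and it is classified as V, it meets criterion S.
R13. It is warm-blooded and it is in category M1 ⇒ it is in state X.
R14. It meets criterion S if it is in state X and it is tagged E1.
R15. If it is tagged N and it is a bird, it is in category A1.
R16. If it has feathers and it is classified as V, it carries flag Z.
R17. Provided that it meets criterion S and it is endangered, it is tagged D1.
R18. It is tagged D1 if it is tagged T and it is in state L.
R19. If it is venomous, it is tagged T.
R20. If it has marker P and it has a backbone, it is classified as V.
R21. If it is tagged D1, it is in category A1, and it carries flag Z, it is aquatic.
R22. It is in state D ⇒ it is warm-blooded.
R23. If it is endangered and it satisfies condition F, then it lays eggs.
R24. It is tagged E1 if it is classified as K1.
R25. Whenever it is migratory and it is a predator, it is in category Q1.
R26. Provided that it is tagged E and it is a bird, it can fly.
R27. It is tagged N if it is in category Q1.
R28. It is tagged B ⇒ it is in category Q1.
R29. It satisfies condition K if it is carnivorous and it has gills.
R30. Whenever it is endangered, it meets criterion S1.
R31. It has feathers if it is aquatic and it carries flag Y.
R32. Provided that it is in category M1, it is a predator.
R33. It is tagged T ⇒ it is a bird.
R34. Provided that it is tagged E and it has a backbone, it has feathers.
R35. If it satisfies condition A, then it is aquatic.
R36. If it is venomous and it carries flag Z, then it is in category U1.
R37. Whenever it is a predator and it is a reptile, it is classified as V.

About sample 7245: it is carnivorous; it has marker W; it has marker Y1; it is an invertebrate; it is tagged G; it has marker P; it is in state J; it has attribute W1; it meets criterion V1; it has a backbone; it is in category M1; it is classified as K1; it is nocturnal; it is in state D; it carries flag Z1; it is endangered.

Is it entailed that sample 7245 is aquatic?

By R5 (it is in state J, it is an invertebrate): it is migratory.
By R7 (it is endangered, it is carnivorous): it has scales.
By R10 (it carries flag Z1, it is carnivorous): it is venomous.
By R19 (it is venomous): it is tagged T.
By R20 (it has marker P, it has a backbone): it is classified as V.
By R22 (it is in state D): it is warm-blooded.
By R24 (it is classified as K1): it is tagged E1.
By R32 (it is in category M1): it is a predator.
By R33 (it is tagged T): it is a bird.
By R1 (it has scales, it has marker P, it has a backbone): it is tagged E.
By R13 (it is warm-blooded, it is in category M1): it is in state X.
By R14 (it is in state X, it is tagged E1): it meets criterion S.
By R17 (it meets criterion S, it is endangered): it is tagged D1.
By R25 (it is migratory, it is a predator): it is in category Q1.
By R27 (it is in category Q1): it is tagged N.
By R34 (it is tagged E, it has a backbone): it has feathers.
By R15 (it is tagged N, it is a bird): it is in category A1.
By R16 (it has feathers, it is classified as V): it carries flag Z.
By R21 (it is tagged D1, it is in category A1, it carries flag Z): it is aquatic.

Yes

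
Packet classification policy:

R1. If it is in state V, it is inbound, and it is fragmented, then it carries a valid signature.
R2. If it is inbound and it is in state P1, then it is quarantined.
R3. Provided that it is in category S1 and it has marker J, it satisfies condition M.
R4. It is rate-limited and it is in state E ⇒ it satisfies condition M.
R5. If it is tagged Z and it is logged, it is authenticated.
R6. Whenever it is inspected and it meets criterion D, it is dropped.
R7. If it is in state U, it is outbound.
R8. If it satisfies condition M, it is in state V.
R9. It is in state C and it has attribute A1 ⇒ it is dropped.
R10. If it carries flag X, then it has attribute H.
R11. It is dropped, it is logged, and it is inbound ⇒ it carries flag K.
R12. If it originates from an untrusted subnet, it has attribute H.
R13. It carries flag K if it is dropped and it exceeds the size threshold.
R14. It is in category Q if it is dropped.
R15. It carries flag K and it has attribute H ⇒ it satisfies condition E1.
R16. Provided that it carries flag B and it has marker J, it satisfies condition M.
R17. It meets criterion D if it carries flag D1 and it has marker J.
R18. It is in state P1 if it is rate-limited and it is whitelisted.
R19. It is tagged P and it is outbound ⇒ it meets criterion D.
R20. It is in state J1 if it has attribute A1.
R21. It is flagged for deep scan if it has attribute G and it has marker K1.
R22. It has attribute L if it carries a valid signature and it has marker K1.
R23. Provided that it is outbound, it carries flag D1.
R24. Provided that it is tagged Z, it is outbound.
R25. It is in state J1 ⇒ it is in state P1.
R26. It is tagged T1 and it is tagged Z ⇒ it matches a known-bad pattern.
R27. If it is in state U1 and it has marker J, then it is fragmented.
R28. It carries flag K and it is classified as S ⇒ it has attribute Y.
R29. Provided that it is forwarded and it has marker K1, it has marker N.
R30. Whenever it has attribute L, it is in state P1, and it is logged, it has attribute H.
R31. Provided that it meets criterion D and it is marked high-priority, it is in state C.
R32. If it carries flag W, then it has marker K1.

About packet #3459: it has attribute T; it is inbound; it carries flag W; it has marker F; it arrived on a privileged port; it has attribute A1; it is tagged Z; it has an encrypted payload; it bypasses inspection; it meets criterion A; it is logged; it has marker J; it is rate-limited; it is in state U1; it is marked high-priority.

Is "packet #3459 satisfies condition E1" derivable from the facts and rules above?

Forward chaining from the given facts derives: is authenticated, is in state J1, is outbound, is in state P1, is fragmented, has marker K1, is quarantined, carries flag D1, meets criterion D, is in state C, is dropped, carries flag K, is in category Q.
The only rule concluding "it satisfies condition E1" is R15, which needs "it has attribute H"; that is never established.

No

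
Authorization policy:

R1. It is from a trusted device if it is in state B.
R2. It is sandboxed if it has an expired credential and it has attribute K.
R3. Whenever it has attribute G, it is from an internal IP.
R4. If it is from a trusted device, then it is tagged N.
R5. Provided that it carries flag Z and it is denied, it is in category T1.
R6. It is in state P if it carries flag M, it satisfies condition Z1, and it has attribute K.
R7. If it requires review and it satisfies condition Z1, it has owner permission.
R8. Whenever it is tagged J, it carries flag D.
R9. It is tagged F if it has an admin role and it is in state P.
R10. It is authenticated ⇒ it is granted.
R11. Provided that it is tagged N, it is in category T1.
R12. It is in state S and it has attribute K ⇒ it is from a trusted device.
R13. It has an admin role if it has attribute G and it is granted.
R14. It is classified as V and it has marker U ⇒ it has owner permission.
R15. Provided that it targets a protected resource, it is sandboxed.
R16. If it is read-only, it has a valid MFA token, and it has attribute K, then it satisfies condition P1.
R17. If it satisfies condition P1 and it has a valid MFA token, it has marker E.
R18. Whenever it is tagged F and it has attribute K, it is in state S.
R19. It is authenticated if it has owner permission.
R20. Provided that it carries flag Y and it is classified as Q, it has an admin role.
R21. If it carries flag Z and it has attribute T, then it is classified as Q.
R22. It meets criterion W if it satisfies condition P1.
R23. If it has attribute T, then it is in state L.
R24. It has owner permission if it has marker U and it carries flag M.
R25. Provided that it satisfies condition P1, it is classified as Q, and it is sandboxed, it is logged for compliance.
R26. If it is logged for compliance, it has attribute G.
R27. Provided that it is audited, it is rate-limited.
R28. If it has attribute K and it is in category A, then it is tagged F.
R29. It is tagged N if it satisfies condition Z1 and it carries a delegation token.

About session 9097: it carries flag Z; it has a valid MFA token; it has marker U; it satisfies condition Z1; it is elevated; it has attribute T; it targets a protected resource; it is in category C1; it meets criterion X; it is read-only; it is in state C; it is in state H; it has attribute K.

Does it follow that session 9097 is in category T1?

Forward chaining from the given facts derives: is sandboxed, satisfies condition P1, has marker E, is classified as Q, meets criterion W, is in state L, is logged for compliance, has attribute G, is from an internal IP.
Rules concluding "it is in category T1": R5 needs "it is denied"; R11 needs "it is tagged N" — none of these are established.

No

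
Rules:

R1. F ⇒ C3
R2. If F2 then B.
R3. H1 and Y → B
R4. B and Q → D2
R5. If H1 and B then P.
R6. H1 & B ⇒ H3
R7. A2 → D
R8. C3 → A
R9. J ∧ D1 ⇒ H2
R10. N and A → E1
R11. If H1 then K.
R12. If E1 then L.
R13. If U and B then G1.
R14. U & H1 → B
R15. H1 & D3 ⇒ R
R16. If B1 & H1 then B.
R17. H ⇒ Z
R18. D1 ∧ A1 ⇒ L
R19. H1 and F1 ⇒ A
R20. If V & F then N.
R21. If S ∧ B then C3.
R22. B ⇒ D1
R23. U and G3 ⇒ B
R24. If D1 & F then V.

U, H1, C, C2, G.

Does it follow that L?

Forward chaining from the given facts derives: K, B, D1, P, H3, G1.
Rules concluding L: R12 needs E1; R18 needs A1 — none of these are established.

No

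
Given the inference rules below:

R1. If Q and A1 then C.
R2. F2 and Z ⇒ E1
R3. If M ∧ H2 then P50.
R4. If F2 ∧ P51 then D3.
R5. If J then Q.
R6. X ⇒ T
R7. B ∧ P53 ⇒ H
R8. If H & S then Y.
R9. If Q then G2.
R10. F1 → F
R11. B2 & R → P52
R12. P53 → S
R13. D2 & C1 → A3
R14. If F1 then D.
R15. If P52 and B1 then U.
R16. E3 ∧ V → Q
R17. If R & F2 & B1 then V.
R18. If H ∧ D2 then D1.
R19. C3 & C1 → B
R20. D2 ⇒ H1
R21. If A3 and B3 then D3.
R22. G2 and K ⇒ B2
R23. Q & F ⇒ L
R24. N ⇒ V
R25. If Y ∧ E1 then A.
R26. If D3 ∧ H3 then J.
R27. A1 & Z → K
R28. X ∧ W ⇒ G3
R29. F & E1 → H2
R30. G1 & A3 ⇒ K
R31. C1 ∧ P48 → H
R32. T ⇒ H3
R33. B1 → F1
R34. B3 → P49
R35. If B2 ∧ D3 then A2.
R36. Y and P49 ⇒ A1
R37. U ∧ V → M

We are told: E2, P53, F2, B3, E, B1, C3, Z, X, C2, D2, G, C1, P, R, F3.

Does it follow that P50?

Yes

E1  (by R2: F2, Z)
T  (by R6: X)
S  (by R12: P53)
A3  (by R13: D2, C1)
V  (by R17: R, F2, B1)
B  (by R19: C3, C1)
D3  (by R21: A3, B3)
H3  (by R32: T)
F1  (by R33: B1)
P49  (by R34: B3)
H  (by R7: B, P53)
Y  (by R8: H, S)
F  (by R10: F1)
J  (by R26: D3, H3)
H2  (by R29: F, E1)
A1  (by R36: Y, P49)
Q  (by R5: J)
G2  (by R9: Q)
K  (by R27: A1, Z)
B2  (by R22: G2, K)
P52  (by R11: B2, R)
U  (by R15: P52, B1)
M  (by R37: U, V)
P50  (by R3: M, H2)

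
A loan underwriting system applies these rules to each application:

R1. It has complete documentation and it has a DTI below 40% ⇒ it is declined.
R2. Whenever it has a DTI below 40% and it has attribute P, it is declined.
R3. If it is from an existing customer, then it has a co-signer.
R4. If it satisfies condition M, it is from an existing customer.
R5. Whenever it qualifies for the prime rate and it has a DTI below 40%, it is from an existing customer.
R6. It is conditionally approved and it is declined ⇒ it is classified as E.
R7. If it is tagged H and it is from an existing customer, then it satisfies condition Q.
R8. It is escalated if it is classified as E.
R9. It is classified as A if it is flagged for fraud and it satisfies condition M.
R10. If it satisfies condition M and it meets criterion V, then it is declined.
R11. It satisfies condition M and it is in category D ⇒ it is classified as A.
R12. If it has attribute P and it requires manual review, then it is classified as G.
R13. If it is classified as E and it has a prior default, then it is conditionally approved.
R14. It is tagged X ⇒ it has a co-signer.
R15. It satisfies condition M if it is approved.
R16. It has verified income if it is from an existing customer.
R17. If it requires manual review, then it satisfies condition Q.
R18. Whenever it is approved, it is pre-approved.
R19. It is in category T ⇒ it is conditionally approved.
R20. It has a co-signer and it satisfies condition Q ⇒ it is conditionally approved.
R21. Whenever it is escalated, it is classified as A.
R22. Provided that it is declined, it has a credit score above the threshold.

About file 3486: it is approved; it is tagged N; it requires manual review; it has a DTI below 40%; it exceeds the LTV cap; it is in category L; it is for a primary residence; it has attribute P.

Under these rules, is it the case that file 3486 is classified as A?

Yes

By R2 (it has a DTI below 40%, it has attribute P): it is declined.
By R15 (it is approved): it satisfies condition M.
By R17 (it requires manual review): it satisfies condition Q.
By R4 (it satisfies condition M): it is from an existing customer.
By R3 (it is from an existing customer): it has a co-signer.
By R20 (it has a co-signer, it satisfies condition Q): it is conditionally approved.
By R6 (it is conditionally approved, it is declined): it is classified as E.
By R8 (it is classified as E): it is escalated.
By R21 (it is escalated): it is classified as A.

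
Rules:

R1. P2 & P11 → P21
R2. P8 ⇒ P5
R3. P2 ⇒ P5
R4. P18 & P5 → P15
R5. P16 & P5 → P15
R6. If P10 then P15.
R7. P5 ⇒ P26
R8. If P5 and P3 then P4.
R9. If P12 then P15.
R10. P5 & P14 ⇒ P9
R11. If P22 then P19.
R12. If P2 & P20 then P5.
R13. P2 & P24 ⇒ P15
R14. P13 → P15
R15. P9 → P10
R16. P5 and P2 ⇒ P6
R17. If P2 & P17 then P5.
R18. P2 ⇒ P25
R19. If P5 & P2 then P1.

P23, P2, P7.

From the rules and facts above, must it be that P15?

Forward chaining from the given facts derives: P5, P26, P6, P25, P1.
Rules concluding P15: R4 needs P18; R5 needs P16; R6 needs P10; R9 needs P12; R13 needs P24; R14 needs P13 — none of these are established.

No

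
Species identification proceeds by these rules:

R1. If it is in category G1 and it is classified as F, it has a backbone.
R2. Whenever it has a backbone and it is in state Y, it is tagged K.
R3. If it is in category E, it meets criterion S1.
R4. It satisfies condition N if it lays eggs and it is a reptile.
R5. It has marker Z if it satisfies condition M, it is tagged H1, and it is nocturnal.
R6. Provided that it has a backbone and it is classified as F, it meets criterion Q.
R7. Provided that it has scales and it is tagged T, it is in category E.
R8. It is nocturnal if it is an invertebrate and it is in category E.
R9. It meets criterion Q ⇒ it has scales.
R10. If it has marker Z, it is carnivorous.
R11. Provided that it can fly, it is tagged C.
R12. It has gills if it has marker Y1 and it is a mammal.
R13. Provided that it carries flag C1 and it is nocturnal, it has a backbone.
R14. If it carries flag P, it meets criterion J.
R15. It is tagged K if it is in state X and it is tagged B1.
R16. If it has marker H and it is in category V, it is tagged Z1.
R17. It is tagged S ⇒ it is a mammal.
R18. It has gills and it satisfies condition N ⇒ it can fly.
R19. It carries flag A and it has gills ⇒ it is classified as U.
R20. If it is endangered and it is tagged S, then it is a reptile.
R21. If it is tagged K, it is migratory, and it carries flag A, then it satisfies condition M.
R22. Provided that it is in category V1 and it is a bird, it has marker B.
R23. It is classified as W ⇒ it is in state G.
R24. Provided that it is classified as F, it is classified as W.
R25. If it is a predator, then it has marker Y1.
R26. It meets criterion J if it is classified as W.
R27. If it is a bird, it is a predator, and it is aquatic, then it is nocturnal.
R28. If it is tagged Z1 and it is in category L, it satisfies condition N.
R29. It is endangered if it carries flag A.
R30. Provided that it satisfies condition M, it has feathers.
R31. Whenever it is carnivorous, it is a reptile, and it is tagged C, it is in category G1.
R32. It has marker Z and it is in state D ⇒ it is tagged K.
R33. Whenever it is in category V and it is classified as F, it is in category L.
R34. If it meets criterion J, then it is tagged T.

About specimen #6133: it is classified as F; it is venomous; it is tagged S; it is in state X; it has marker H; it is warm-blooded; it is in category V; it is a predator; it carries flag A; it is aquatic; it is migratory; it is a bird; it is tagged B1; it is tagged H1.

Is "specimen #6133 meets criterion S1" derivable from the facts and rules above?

Yes

By R15 (it is in state X, it is tagged B1): it is tagged K.
By R16 (it has marker H, it is in category V): it is tagged Z1.
By R17 (it is tagged S): it is a mammal.
By R21 (it is tagged K, it is migratory, it carries flag A): it satisfies condition M.
By R24 (it is classified as F): it is classified as W.
By R25 (it is a predator): it has marker Y1.
By R26 (it is classified as W): it meets criterion J.
By R27 (it is a bird, it is a predator, it is aquatic): it is nocturnal.
By R29 (it carries flag A): it is endangered.
By R33 (it is in category V, it is classified as F): it is in category L.
By R34 (it meets criterion J): it is tagged T.
By R5 (it satisfies condition M, it is tagged H1, it is nocturnal): it has marker Z.
By R10 (it has marker Z): it is carnivorous.
By R12 (it has marker Y1, it is a mammal): it has gills.
By R20 (it is endangered, it is tagged S): it is a reptile.
By R28 (it is tagged Z1, it is in category L): it satisfies condition N.
By R18 (it has gills, it satisfies condition N): it can fly.
By R11 (it can fly): it is tagged C.
By R31 (it is carnivorous, it is a reptile, it is tagged C): it is in category G1.
By R1 (it is in category G1, it is classified as F): it has a backbone.
By R6 (it has a backbone, it is classified as F): it meets criterion Q.
By R9 (it meets criterion Q): it has scales.
By R7 (it has scales, it is tagged T): it is in category E.
By R3 (it is in category E): it meets criterion S1.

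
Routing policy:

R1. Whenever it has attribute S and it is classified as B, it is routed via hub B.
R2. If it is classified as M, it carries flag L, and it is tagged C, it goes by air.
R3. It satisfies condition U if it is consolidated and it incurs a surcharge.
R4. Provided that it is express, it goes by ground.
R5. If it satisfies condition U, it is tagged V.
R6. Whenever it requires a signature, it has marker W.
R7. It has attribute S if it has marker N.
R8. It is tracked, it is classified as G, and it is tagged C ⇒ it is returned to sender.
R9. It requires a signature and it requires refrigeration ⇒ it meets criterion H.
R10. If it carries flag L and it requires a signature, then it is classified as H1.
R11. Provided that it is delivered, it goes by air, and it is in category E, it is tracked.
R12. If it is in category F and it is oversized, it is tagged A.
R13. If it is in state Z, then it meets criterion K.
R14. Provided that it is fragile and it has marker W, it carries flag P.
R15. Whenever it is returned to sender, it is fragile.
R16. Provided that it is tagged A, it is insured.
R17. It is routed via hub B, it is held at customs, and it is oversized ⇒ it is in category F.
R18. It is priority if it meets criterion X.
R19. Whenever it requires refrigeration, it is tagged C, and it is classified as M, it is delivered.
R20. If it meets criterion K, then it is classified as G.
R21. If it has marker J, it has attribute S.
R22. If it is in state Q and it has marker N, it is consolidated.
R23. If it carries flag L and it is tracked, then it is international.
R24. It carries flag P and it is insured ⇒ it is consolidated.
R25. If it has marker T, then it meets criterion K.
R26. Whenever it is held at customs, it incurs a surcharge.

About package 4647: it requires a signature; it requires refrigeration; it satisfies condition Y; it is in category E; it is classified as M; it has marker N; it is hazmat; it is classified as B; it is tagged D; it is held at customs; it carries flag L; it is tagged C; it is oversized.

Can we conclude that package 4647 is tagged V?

No

Forward chaining from the given facts derives: goes by air, has marker W, has attribute S, meets criterion H, is classified as H1, is delivered, incurs a surcharge, is routed via hub B, is tracked, is in category F, is international, is tagged A, is insured.
The only rule concluding "it is tagged V" is R5, which needs "it satisfies condition U"; that is never established.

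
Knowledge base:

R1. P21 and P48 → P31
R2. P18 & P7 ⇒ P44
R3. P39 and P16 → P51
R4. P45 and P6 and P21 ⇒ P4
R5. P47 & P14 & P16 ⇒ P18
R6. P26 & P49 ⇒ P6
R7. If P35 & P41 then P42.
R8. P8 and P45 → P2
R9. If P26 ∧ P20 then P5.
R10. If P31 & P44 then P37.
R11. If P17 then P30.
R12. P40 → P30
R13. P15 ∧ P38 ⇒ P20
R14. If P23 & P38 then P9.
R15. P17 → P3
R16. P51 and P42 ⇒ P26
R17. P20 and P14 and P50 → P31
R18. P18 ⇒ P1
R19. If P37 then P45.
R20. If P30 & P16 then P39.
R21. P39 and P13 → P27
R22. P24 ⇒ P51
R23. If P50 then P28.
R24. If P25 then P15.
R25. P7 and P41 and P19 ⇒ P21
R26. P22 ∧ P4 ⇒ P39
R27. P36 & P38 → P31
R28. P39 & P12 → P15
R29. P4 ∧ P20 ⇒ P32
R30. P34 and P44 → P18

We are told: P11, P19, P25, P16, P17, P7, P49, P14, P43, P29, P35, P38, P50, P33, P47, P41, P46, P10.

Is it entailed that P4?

P18  (by R5: P47, P14, P16)
P42  (by R7: P35, P41)
P30  (by R11: P17)
P39  (by R20: P30, P16)
P15  (by R24: P25)
P21  (by R25: P7, P41, P19)
P44  (by R2: P18, P7)
P51  (by R3: P39, P16)
P20  (by R13: P15, P38)
P26  (by R16: P51, P42)
P31  (by R17: P20, P14, P50)
P6  (by R6: P26, P49)
P37  (by R10: P31, P44)
P45  (by R19: P37)
P4  (by R4: P45, P6, P21)

Yes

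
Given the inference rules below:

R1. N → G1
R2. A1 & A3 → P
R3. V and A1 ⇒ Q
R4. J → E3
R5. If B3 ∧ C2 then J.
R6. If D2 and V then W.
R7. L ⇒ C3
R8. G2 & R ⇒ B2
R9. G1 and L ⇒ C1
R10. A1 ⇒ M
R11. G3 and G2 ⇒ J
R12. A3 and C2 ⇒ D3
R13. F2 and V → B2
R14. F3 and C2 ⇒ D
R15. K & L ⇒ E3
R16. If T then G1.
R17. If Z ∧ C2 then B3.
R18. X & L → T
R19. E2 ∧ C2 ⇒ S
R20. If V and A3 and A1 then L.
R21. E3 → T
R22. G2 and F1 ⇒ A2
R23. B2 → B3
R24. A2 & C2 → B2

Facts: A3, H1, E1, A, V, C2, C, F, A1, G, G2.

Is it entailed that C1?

Forward chaining from the given facts derives: P, Q, M, D3, L, C3.
The only rule concluding C1 is R9, which needs G1; that is never established.

No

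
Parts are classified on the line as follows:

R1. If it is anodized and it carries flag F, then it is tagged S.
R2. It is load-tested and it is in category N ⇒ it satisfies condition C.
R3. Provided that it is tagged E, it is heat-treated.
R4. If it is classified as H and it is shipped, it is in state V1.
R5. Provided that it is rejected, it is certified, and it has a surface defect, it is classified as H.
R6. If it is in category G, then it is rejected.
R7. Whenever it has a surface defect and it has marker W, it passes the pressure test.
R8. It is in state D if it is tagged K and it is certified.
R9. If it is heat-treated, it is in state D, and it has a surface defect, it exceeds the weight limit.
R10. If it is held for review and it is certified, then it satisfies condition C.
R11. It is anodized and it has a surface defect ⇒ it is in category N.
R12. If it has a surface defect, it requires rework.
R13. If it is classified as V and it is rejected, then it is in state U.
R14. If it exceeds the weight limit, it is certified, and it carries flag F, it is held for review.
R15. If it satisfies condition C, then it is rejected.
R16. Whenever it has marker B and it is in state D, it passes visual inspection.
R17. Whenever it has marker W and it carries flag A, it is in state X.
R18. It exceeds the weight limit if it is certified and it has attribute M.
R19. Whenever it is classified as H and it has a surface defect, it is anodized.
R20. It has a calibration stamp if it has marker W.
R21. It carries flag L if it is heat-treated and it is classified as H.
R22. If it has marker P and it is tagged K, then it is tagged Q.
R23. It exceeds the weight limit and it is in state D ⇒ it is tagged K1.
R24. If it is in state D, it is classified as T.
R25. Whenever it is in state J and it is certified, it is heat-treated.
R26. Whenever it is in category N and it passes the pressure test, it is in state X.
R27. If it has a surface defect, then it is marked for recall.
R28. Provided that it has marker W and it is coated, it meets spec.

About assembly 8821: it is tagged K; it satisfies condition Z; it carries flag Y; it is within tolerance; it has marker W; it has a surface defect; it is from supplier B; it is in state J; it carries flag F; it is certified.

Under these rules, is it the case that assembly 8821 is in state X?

By R7 (it has a surface defect, it has marker W): it passes the pressure test.
By R8 (it is tagged K, it is certified): it is in state D.
By R25 (it is in state J, it is certified): it is heat-treated.
By R9 (it is heat-treated, it is in state D, it has a surface defect): it exceeds the weight limit.
By R14 (it exceeds the weight limit, it is certified, it carries flag F): it is held for review.
By R10 (it is held for review, it is certified): it satisfies condition C.
By R15 (it satisfies condition C): it is rejected.
By R5 (it is rejected, it is certified, it has a surface defect): it is classified as H.
By R19 (it is classified as H, it has a surface defect): it is anodized.
By R11 (it is anodized, it has a surface defect): it is in category N.
By R26 (it is in category N, it passes the pressure test): it is in state X.

Yes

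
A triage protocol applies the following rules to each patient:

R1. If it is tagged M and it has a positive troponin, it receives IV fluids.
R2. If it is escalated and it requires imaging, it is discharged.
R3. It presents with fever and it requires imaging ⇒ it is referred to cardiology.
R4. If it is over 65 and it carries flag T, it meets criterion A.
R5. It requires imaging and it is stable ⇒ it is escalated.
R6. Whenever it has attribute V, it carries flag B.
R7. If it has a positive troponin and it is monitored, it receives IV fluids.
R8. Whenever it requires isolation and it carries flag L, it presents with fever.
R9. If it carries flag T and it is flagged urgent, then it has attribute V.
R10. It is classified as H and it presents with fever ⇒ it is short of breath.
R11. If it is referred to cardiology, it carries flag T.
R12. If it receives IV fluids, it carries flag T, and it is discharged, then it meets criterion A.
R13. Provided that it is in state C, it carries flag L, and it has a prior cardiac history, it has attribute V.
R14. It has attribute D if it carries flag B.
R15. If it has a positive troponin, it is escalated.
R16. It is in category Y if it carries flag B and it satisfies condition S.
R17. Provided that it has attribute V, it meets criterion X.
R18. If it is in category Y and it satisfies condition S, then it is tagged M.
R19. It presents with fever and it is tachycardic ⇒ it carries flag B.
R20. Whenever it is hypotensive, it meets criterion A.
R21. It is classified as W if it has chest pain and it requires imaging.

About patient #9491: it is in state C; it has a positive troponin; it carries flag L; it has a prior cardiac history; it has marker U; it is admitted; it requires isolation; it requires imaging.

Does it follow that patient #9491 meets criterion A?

No

Forward chaining from the given facts derives: presents with fever, has attribute V, is escalated, meets criterion X, is discharged, is referred to cardiology, carries flag B, carries flag T, has attribute D.
Rules concluding "it meets criterion A": R4 needs "it is over 65"; R12 needs "it receives IV fluids"; R20 needs "it is hypotensive" — none of these are established.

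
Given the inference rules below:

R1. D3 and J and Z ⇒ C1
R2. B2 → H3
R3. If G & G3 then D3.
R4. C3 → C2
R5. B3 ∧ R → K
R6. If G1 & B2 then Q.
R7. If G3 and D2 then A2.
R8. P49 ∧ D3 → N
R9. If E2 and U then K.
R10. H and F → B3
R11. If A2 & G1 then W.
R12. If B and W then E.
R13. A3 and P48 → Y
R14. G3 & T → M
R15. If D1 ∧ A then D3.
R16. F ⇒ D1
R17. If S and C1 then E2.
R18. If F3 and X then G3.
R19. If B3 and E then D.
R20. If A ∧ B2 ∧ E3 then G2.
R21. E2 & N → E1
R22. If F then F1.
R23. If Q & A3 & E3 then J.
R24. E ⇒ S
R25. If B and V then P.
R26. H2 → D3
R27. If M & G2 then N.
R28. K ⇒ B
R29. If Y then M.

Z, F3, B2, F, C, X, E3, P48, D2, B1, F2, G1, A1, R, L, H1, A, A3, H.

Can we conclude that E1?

Yes

Q  (by R6: G1, B2)
B3  (by R10: H, F)
Y  (by R13: A3, P48)
D1  (by R16: F)
G3  (by R18: F3, X)
G2  (by R20: A, B2, E3)
J  (by R23: Q, A3, E3)
M  (by R29: Y)
K  (by R5: B3, R)
A2  (by R7: G3, D2)
W  (by R11: A2, G1)
D3  (by R15: D1, A)
N  (by R27: M, G2)
B  (by R28: K)
C1  (by R1: D3, J, Z)
E  (by R12: B, W)
S  (by R24: E)
E2  (by R17: S, C1)
E1  (by R21: E2, N)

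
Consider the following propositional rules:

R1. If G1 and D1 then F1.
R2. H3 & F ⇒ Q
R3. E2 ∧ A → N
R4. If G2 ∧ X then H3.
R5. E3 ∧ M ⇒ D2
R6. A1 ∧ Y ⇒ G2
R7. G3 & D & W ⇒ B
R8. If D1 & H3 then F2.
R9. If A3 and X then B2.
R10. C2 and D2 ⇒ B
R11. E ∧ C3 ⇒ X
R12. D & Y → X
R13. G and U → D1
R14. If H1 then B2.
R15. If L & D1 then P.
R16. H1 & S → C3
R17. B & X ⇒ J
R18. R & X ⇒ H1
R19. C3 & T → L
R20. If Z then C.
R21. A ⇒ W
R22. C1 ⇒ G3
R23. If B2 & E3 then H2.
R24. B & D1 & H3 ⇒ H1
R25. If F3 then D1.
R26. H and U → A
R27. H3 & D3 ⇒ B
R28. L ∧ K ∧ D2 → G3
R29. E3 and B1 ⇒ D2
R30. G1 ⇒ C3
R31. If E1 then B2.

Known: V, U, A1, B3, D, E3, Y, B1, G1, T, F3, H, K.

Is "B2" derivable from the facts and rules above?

G2  (by R6: A1, Y)
X  (by R12: D, Y)
D1  (by R25: F3)
A  (by R26: H, U)
D2  (by R29: E3, B1)
C3  (by R30: G1)
H3  (by R4: G2, X)
L  (by R19: C3, T)
W  (by R21: A)
G3  (by R28: L, K, D2)
B  (by R7: G3, D, W)
H1  (by R24: B, D1, H3)
B2  (by R14: H1)

Yes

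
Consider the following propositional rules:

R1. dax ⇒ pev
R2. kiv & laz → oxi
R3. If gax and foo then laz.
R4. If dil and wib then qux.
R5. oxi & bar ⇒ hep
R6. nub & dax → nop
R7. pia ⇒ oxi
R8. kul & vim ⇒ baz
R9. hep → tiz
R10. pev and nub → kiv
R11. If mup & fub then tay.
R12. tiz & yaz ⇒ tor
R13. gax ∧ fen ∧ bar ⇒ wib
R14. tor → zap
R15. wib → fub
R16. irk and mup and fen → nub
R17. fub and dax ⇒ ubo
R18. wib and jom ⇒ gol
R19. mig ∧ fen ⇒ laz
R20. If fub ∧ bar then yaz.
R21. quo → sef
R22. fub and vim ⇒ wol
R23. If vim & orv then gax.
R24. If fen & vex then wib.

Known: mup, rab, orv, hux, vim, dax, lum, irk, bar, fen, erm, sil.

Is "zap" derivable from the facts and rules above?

Forward chaining from the given facts derives: pev, nub, gax, nop, kiv, wib, fub, ubo, yaz, wol, tay.
The only rule concluding zap is R14, which needs tor; that is never established.

No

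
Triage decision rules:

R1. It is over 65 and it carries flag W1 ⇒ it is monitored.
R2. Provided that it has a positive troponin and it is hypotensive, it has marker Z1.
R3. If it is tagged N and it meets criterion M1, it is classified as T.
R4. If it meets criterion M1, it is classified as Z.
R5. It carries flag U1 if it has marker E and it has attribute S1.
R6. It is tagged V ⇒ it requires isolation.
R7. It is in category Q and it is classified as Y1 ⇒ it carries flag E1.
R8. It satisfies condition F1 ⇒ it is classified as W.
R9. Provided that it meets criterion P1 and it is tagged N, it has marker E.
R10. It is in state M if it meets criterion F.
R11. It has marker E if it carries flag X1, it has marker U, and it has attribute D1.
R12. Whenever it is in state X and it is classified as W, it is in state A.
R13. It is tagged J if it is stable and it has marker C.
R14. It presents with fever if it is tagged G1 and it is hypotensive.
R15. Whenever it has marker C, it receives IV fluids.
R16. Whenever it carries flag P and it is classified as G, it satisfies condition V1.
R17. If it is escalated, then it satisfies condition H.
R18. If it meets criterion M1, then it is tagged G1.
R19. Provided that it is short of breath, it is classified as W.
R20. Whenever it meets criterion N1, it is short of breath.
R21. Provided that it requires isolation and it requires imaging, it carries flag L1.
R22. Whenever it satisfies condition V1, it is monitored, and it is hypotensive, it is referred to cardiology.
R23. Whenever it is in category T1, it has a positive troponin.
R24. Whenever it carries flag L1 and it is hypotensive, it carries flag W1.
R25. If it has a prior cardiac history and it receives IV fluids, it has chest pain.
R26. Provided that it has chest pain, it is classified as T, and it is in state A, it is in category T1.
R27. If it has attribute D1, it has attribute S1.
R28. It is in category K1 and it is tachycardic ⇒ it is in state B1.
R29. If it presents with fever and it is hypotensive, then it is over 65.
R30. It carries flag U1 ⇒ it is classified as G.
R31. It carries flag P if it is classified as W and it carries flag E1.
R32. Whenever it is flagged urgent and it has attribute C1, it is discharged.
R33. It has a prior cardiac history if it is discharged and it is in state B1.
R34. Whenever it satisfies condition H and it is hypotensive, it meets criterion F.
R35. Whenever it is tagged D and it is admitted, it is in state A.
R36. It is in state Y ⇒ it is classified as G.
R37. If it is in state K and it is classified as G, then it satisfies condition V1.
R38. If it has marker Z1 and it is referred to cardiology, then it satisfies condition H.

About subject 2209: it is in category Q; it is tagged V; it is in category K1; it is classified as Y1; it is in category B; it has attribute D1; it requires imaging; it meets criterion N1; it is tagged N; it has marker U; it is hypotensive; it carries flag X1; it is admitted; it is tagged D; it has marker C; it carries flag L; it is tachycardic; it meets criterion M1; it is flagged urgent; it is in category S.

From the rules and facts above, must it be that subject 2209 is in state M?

No

Forward chaining from the given facts derives: is classified as T, is classified as Z, requires isolation, carries flag E1, has marker E, receives IV fluids, is tagged G1, is short of breath, carries flag L1, carries flag W1, has attribute S1, is in state B1, is in state A, carries flag U1, presents with fever, is classified as W, is over 65, is classified as G, carries flag P, is monitored, satisfies condition V1, is referred to cardiology.
The only rule concluding "it is in state M" is R10, which needs "it meets criterion F"; that is never established.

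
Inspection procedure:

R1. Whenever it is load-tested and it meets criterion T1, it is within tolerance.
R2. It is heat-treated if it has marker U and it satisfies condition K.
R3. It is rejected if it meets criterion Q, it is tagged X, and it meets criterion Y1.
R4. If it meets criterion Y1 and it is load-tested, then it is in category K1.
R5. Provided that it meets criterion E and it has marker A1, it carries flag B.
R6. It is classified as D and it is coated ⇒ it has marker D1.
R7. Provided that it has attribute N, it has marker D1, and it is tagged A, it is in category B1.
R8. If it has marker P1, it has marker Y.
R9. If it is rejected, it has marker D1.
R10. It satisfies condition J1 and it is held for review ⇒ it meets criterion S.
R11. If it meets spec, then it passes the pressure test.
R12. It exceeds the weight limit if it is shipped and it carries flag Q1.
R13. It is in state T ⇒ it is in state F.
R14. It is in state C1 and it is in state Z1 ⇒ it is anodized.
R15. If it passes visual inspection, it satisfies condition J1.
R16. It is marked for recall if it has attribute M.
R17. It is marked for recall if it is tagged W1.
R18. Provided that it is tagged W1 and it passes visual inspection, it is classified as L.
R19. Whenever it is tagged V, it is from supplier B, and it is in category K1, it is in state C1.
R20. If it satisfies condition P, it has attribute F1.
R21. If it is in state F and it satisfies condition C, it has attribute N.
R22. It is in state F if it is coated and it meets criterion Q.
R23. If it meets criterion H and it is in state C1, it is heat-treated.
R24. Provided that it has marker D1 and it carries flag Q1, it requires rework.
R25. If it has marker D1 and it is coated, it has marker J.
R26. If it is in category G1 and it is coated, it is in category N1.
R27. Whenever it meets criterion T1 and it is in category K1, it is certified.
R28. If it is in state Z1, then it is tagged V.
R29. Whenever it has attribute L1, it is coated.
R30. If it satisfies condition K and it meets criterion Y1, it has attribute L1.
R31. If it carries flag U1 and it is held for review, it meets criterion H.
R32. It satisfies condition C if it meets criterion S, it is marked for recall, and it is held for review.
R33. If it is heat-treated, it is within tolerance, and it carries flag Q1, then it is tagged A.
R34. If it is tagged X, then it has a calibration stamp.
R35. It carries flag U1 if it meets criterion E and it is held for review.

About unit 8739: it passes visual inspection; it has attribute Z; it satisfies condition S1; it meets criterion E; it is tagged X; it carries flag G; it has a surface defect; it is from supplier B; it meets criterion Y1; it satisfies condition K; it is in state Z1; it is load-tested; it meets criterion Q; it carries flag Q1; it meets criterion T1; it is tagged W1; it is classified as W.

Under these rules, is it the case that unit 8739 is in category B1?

Forward chaining from the given facts derives: is within tolerance, is rejected, is in category K1, has marker D1, satisfies condition J1, is marked for recall, is classified as L, requires rework, is certified, is tagged V, has attribute L1, has a calibration stamp, is in state C1, is coated, is anodized, is in state F, has marker J.
The only rule concluding "it is in category B1" is R7, which needs "it has attribute N"; that is never established.

No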